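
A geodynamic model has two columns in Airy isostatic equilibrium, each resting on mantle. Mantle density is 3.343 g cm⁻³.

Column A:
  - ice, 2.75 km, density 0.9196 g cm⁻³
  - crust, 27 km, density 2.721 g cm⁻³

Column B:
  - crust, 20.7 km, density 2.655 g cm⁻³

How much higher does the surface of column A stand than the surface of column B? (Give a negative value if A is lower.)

2.76 km

For any compensation level in the mantle, the mantle terms cancel and isostasy reduces to e = (Σt_A − Σt_B) − (Σ(ρt)_A − Σ(ρt)_B) / ρ_m.
Σt_A = 29.75 km; Σt_B = 20.7 km; Σ(ρt)_A = 75.9959; Σ(ρt)_B = 54.9585 (in km·g cm⁻³).
e = (29.75 − 20.7) − (75.9959 − 54.9585) / 3.343 = 2.76 km.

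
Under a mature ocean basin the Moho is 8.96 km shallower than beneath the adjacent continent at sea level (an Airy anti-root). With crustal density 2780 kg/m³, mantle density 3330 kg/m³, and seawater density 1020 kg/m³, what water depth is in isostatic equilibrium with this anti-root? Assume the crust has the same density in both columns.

Replacing a thickness d of crust by seawater at the top must be balanced by replacing crust with mantle at the base: d (ρ_c − ρ_w) = a (ρ_m − ρ_c).
d = a (ρ_m − ρ_c)/(ρ_c − ρ_w) = 8.96 km × 550/1760 = 2.8 km.

2.8 km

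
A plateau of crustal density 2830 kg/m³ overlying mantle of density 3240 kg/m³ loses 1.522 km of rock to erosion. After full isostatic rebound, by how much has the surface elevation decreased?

Rebound u = e ρ_c/ρ_m = 1.522 km × 2830/3240 = 1.329 km.
Net surface drop = e − u = 1.522 km − 1.329 km = e (ρ_m − ρ_c)/ρ_m = 0.193 km.

0.193 km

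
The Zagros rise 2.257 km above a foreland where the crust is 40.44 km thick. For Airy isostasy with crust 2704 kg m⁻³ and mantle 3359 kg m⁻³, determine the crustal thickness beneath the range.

52 km

Root depth r = h ρ_c / (ρ_m − ρ_c) = 2.257 km × 2704 / 655 = 9.317 km.
Total thickness = T + h + r = 40.44 km + 2.257 km + 9.317 km = 52 km.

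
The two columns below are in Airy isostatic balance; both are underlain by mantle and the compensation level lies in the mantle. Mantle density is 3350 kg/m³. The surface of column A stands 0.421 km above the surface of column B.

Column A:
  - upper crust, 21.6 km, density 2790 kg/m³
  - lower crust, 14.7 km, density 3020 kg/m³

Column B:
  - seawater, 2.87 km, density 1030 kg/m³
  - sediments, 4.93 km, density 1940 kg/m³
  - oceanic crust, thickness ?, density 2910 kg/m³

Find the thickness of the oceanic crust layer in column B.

Take the compensation level at the base of the deeper column (depth z_c below the surface of column A) and equate Σ ρ_i t_i down to z_c; mantle fills any gap and the z_c terms cancel.
Column A: 21.6×2790 + 14.7×3020 + (z_c − 36.3)×3350
Column B: 0.421×0 + 2.87×1030 + 4.93×1940 + x×2910 + (z_c − 0.421 − 7.8 − x)×3350
The z_c×3350 term appears on both sides and cancels. Collect the known terms of each column as K = Σ(ρt)_known − 3350 × (depth of known layers): K_A = 104658 − 3350×36.3 = −16947; K_B = 12520.3 − 3350×(0.421 + 7.8) = −15020.05.
Balance: K_A = K_B − x×(3350 − 2910), so x = (K_B − K_A)/(3350 − 2910) = 1926.95/440 = 4.38 km.

4.38 km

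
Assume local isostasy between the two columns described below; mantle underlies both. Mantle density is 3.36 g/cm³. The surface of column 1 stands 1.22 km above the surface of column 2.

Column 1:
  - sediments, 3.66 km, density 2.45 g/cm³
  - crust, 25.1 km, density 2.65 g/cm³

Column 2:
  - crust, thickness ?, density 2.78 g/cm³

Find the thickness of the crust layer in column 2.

Take the compensation level at the base of the deeper column (depth z_c below the surface of column 1) and equate Σ ρ_i t_i down to z_c; mantle fills any gap and the z_c terms cancel.
Column 1: 3.66×2.45 + 25.1×2.65 + (z_c − 28.76)×3.36
Column 2: 1.22×0 + x×2.78 + (z_c − 1.22 − 0 − x)×3.36
The z_c×3.36 term appears on both sides and cancels. Collect the known terms of each column as K = Σ(ρt)_known − 3.36 × (depth of known layers): K_1 = 75.482 − 3.36×28.76 = −21.1516; K_2 = 0 − 3.36×(1.22 + 0) = −4.0992.
Balance: K_1 = K_2 − x×(3.36 − 2.78), so x = (K_2 − K_1)/(3.36 − 2.78) = 17.0524/0.58 = 29.4 km.

29.4 km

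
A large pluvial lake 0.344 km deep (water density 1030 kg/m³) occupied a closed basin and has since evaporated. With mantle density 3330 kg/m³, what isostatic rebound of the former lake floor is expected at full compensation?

0.106 km

u = d ρ_w/ρ_m = 0.344 km × 1030/3330 = 0.106 km.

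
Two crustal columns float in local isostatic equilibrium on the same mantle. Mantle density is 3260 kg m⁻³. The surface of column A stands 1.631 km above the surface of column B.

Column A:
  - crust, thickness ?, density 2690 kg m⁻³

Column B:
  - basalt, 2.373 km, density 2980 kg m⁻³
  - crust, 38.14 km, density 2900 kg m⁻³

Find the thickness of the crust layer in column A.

Take the compensation level at the base of the deeper column (depth z_c below the surface of column A) and equate Σ ρ_i t_i down to z_c; mantle fills any gap and the z_c terms cancel.
Column A: x×2690 + (z_c − 0 − x)×3260
Column B: 1.631×0 + 2.373×2980 + 38.14×2900 + (z_c − 1.631 − 40.513)×3260
The z_c×3260 term appears on both sides and cancels. Collect the known terms of each column as K = Σ(ρt)_known − 3260 × (depth of known layers): K_A = 0 − 3260×0 = 0; K_B = 117677.54 − 3260×(1.631 + 40.513) = −19711.9.
Balance: K_A − x×(3260 − 2690) = K_B, so x = (K_A − K_B)/(3260 − 2690) = 19711.9/570 = 34.6 km.

34.6 km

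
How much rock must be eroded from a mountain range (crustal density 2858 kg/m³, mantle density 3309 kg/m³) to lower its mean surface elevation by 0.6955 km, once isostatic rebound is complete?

5.1 km

Net drop Δ = e − u = e − e ρ_c/ρ_m = e (ρ_m − ρ_c)/ρ_m.
e = Δ ρ_m/(ρ_m − ρ_c) = 0.6955 km × 3309/451 = 5.1 km.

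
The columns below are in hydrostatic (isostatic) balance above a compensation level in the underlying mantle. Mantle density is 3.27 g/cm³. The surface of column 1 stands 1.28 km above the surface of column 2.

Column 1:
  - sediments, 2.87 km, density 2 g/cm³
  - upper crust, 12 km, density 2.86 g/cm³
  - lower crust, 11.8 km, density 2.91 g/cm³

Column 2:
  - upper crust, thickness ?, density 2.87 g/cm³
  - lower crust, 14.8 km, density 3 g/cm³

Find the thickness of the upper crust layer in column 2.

Take the compensation level at the base of the deeper column (depth z_c below the surface of column 1) and equate Σ ρ_i t_i down to z_c; mantle fills any gap and the z_c terms cancel.
Column 1: 2.87×2 + 12×2.86 + 11.8×2.91 + (z_c − 26.67)×3.27
Column 2: 1.28×0 + x×2.87 + 14.8×3 + (z_c − 1.28 − 14.8 − x)×3.27
The z_c×3.27 term appears on both sides and cancels. Collect the known terms of each column as K = Σ(ρt)_known − 3.27 × (depth of known layers): K_1 = 74.398 − 3.27×26.67 = −12.8129; K_2 = 44.4 − 3.27×(1.28 + 14.8) = −8.1816.
Balance: K_1 = K_2 − x×(3.27 − 2.87), so x = (K_2 − K_1)/(3.27 − 2.87) = 4.6313/0.4 = 11.6 km.

11.6 km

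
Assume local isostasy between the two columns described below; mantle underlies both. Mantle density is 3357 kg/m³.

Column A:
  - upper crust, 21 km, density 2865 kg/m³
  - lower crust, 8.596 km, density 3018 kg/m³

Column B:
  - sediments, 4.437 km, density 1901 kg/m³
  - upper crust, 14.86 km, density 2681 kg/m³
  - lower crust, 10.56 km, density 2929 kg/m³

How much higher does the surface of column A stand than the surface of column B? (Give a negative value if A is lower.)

For any compensation level in the mantle, the mantle terms cancel and isostasy reduces to e = (Σt_A − Σt_B) − (Σ(ρt)_A − Σ(ρt)_B) / ρ_m.
Σt_A = 29.596 km; Σt_B = 29.857 km; Σ(ρt)_A = 86107.728; Σ(ρt)_B = 79204.637 (in km·kg/m³).
e = (29.596 − 29.857) − (86107.728 − 79204.637) / 3357 = −2.32 km.

−2.32 km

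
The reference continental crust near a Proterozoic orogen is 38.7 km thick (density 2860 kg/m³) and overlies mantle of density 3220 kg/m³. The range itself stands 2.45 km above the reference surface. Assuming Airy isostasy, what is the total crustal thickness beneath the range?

Root depth r = h ρ_c / (ρ_m − ρ_c) = 2.45 km × 2860 / 360 = 19.46 km.
Total thickness = T + h + r = 38.7 km + 2.45 km + 19.46 km = 60.6 km.

60.6 km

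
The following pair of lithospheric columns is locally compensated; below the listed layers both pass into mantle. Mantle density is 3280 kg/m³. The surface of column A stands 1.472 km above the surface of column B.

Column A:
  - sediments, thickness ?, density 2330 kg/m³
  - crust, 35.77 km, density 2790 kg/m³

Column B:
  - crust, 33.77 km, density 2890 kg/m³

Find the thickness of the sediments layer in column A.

0.496 km

Take the compensation level at the base of the deeper column (depth z_c below the surface of column A) and equate Σ ρ_i t_i down to z_c; mantle fills any gap and the z_c terms cancel.
Column A: x×2330 + 35.77×2790 + (z_c − 35.77 − x)×3280
Column B: 1.472×0 + 33.77×2890 + (z_c − 1.472 − 33.77)×3280
The z_c×3280 term appears on both sides and cancels. Collect the known terms of each column as K = Σ(ρt)_known − 3280 × (depth of known layers): K_A = 99798.3 − 3280×35.77 = −17527.3; K_B = 97595.3 − 3280×(1.472 + 33.77) = −17998.46.
Balance: K_A − x×(3280 − 2330) = K_B, so x = (K_A − K_B)/(3280 − 2330) = 471.16/950 = 0.496 km.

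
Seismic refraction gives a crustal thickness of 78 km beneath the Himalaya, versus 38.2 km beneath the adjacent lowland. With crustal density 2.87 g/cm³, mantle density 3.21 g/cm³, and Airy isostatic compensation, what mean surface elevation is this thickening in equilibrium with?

Excess crust Δ = 78 km − 38.2 km = 39.8 km, split between elevation h and root r with h + r = Δ.
Airy balance ρ_c h = (ρ_m − ρ_c) r gives r = h ρ_c/(ρ_m − ρ_c), so h (1 + ρ_c/(ρ_m − ρ_c)) = Δ, i.e. h = Δ (ρ_m − ρ_c)/ρ_m.
h = 39.8 km × 0.34/3.21 = 4.22 km.

4.22 km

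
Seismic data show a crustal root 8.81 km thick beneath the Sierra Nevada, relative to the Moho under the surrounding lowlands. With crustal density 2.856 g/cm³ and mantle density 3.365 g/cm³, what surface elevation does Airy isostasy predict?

1.57 km

For local isostatic compensation: ρ_c h = (ρ_m − ρ_c) r.
h = r (ρ_m − ρ_c) / ρ_c = 8.81 km × (3.365 − 2.856) / 2.856 = 1.57 km.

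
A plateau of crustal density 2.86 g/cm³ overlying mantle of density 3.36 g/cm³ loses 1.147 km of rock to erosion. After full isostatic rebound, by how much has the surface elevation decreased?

Rebound u = e ρ_c/ρ_m = 1.147 km × 2.86/3.36 = 0.9763 km.
Net surface drop = e − u = 1.147 km − 0.9763 km = e (ρ_m − ρ_c)/ρ_m = 0.171 km.

0.171 km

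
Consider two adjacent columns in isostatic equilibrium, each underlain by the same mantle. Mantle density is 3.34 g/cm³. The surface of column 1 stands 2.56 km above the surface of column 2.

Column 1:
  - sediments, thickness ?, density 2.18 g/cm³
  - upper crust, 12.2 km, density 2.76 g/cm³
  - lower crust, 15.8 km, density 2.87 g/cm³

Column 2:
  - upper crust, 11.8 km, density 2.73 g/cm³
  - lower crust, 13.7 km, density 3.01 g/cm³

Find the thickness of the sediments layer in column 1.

4.97 km

Take the compensation level at the base of the deeper column (depth z_c below the surface of column 1) and equate Σ ρ_i t_i down to z_c; mantle fills any gap and the z_c terms cancel.
Column 1: x×2.18 + 12.2×2.76 + 15.8×2.87 + (z_c − 28 − x)×3.34
Column 2: 2.56×0 + 11.8×2.73 + 13.7×3.01 + (z_c − 2.56 − 25.5)×3.34
The z_c×3.34 term appears on both sides and cancels. Collect the known terms of each column as K = Σ(ρt)_known − 3.34 × (depth of known layers): K_1 = 79.018 − 3.34×28 = −14.502; K_2 = 73.451 − 3.34×(2.56 + 25.5) = −20.2694.
Balance: K_1 − x×(3.34 − 2.18) = K_2, so x = (K_1 − K_2)/(3.34 − 2.18) = 5.7674/1.16 = 4.97 km.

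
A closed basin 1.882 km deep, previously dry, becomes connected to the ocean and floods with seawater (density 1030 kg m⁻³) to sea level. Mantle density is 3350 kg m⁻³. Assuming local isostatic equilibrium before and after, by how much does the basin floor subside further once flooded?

0.836 km

After flooding the water column is d + s deep. Its weight must equal the weight of mantle displaced by the extra subsidence s: (d + s) ρ_w = s ρ_m.
s = d ρ_w / (ρ_m − ρ_w) = 1.882 km × 1030/(3350 − 1030) = 0.836 km.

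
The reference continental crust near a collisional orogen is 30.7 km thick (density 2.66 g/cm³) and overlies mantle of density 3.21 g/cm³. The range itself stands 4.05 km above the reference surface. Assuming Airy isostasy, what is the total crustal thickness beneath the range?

Root depth r = h ρ_c / (ρ_m − ρ_c) = 4.05 km × 2.66 / 0.55 = 19.59 km.
Total thickness = T + h + r = 30.7 km + 4.05 km + 19.59 km = 54.3 km.

54.3 km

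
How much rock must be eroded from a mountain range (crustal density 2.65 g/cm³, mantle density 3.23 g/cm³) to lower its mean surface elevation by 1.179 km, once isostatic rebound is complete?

Net drop Δ = e − u = e − e ρ_c/ρ_m = e (ρ_m − ρ_c)/ρ_m.
e = Δ ρ_m/(ρ_m − ρ_c) = 1.179 km × 3.23/0.58 = 6.57 km.

6.57 km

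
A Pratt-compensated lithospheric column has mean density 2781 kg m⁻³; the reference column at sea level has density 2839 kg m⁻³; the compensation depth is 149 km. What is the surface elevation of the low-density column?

ρ_ref D = ρ (D + h) → h = D (ρ_ref − ρ)/ρ.
h = 149 km × (2839 − 2781)/2781 = 3.11 km.

3.11 km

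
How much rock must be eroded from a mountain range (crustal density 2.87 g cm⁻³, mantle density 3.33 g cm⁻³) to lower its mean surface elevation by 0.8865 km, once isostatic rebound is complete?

Net drop Δ = e − u = e − e ρ_c/ρ_m = e (ρ_m − ρ_c)/ρ_m.
e = Δ ρ_m/(ρ_m − ρ_c) = 0.8865 km × 3.33/0.46 = 6.42 km.

6.42 km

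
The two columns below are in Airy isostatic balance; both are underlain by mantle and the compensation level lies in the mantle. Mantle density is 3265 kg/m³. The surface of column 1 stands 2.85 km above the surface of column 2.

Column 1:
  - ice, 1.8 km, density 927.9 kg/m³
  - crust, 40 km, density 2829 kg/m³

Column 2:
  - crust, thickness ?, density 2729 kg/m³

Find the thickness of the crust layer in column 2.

23 km

Take the compensation level at the base of the deeper column (depth z_c below the surface of column 1) and equate Σ ρ_i t_i down to z_c; mantle fills any gap and the z_c terms cancel.
Column 1: 1.8×927.9 + 40×2829 + (z_c − 41.8)×3265
Column 2: 2.85×0 + x×2729 + (z_c − 2.85 − 0 − x)×3265
The z_c×3265 term appears on both sides and cancels. Collect the known terms of each column as K = Σ(ρt)_known − 3265 × (depth of known layers): K_1 = 114830.22 − 3265×41.8 = −21646.78; K_2 = 0 − 3265×(2.85 + 0) = −9305.25.
Balance: K_1 = K_2 − x×(3265 − 2729), so x = (K_2 − K_1)/(3265 − 2729) = 12341.5/536 = 23 km.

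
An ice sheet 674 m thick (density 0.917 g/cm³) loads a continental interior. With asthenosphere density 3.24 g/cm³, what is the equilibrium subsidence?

Balancing pressure at the compensation depth: the ice load ρ_ice t is balanced by mantle displaced below, ρ_m s.
s = t ρ_ice / ρ_m = 674 m × 0.917/3.24 = 191 m.

191 m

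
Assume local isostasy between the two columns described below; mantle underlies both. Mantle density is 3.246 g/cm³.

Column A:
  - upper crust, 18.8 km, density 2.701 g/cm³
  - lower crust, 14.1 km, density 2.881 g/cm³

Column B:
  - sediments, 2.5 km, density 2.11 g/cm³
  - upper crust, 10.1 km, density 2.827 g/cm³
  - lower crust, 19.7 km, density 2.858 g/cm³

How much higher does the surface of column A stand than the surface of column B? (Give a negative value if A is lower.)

0.209 km

For any compensation level in the mantle, the mantle terms cancel and isostasy reduces to e = (Σt_A − Σt_B) − (Σ(ρt)_A − Σ(ρt)_B) / ρ_m.
Σt_A = 32.9 km; Σt_B = 32.3 km; Σ(ρt)_A = 91.4009; Σ(ρt)_B = 90.1303 (in km·g/cm³).
e = (32.9 − 32.3) − (91.4009 − 90.1303) / 3.246 = 0.209 km.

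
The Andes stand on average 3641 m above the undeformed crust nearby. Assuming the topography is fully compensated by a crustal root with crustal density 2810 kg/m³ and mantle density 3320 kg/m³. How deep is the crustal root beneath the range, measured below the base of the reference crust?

20100 m

Equating mass per unit area of the two columns: the weight of the topography is balanced by the buoyancy of the root, ρ_c h = (ρ_m − ρ_c) r.
r = h · ρ_c / (ρ_m − ρ_c) = 3641 m × 2810 / (3320 − 2810) = 20100 m.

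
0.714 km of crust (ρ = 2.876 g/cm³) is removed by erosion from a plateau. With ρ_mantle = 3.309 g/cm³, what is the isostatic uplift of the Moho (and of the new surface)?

0.621 km

Unloading: uplift u = e ρ_c/ρ_m = 0.714 km × 2.876/3.309 = 0.621 km.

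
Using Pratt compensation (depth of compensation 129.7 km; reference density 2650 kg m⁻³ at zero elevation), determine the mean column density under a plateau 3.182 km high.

2590 kg m⁻³

Pratt balance: ρ_ref D = ρ (D + h).
ρ = ρ_ref D/(D + h) = 2650 × 129.7 km/(129.7 km + 3.182 km) = 2590 kg m⁻³.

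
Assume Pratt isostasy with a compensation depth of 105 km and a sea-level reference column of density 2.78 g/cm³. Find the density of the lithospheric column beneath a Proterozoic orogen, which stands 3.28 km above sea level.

Pratt balance: ρ_ref D = ρ (D + h).
ρ = ρ_ref D/(D + h) = 2.78 × 105 km/(105 km + 3.28 km) = 2.7 g/cm³.

2.7 g/cm³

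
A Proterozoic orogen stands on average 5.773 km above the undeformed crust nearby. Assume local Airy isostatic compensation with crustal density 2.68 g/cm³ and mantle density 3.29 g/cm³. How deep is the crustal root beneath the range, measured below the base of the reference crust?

25.4 km

Balancing pressure at the compensation depth: the weight of the topography is balanced by the buoyancy of the root, ρ_c h = (ρ_m − ρ_c) r.
r = h · ρ_c / (ρ_m − ρ_c) = 5.773 km × 2.68 / (3.29 − 2.68) = 25.4 km.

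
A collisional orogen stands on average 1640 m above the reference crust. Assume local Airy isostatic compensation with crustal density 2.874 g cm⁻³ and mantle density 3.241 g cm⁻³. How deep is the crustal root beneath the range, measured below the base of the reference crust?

Isostatic balance requires: the weight of the topography is balanced by the buoyancy of the root, ρ_c h = (ρ_m − ρ_c) r.
r = h · ρ_c / (ρ_m − ρ_c) = 1640 m × 2.874 / (3.241 − 2.874) = 12800 m.

12800 m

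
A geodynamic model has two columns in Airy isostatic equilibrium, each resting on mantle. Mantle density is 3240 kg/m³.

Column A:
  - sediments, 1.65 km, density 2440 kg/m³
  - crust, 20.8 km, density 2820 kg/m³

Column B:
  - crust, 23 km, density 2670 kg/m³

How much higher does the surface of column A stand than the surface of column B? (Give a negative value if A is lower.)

−0.943 km

For any compensation level in the mantle, the mantle terms cancel and isostasy reduces to e = (Σt_A − Σt_B) − (Σ(ρt)_A − Σ(ρt)_B) / ρ_m.
Σt_A = 22.45 km; Σt_B = 23 km; Σ(ρt)_A = 62682; Σ(ρt)_B = 61410 (in km·kg/m³).
e = (22.45 − 23) − (62682 − 61410) / 3240 = −0.943 km.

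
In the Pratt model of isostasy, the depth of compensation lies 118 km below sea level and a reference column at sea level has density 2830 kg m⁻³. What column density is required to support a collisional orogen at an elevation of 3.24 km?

2750 kg m⁻³

Pratt balance: ρ_ref D = ρ (D + h).
ρ = ρ_ref D/(D + h) = 2830 × 118 km/(118 km + 3.24 km) = 2750 kg m⁻³.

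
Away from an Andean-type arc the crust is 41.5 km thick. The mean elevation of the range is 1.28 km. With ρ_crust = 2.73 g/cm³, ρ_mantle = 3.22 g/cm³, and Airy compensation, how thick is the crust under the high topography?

49.9 km

Root depth r = h ρ_c / (ρ_m − ρ_c) = 1.28 km × 2.73 / 0.49 = 7.131 km.
Total thickness = T + h + r = 41.5 km + 1.28 km + 7.131 km = 49.9 km.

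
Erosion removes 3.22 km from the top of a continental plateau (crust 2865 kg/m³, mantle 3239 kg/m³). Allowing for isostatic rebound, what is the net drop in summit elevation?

Rebound u = e ρ_c/ρ_m = 3.22 km × 2865/3239 = 2.848 km.
Net surface drop = e − u = 3.22 km − 2.848 km = e (ρ_m − ρ_c)/ρ_m = 0.372 km.

0.372 km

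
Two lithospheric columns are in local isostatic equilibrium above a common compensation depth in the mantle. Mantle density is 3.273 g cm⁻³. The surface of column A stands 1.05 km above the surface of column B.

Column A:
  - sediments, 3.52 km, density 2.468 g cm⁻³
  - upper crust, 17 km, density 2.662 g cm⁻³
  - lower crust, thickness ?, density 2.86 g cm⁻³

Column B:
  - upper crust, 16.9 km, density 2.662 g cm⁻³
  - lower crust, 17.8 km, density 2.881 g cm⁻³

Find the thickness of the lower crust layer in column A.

18.2 km

Take the compensation level at the base of the deeper column (depth z_c below the surface of column A) and equate Σ ρ_i t_i down to z_c; mantle fills any gap and the z_c terms cancel.
Column A: 3.52×2.468 + 17×2.662 + x×2.86 + (z_c − 20.52 − x)×3.273
Column B: 1.05×0 + 16.9×2.662 + 17.8×2.881 + (z_c − 1.05 − 34.7)×3.273
The z_c×3.273 term appears on both sides and cancels. Collect the known terms of each column as K = Σ(ρt)_known − 3.273 × (depth of known layers): K_A = 53.94136 − 3.273×20.52 = −13.2206; K_B = 96.2696 − 3.273×(1.05 + 34.7) = −20.74015.
Balance: K_A − x×(3.273 − 2.86) = K_B, so x = (K_A − K_B)/(3.273 − 2.86) = 7.51955/0.413 = 18.2 km.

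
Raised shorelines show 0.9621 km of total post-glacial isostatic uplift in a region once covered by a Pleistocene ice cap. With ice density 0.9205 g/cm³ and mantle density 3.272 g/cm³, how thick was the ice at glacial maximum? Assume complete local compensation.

u = t ρ_ice/ρ_m → t = u ρ_m/ρ_ice = 0.9621 km × 3.272/0.9205 = 3.42 km.

3.42 km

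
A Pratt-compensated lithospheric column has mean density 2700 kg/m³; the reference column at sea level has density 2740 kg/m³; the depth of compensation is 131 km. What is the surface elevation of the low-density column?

ρ_ref D = ρ (D + h) → h = D (ρ_ref − ρ)/ρ.
h = 131 km × (2740 − 2700)/2700 = 1.94 km.

1.94 km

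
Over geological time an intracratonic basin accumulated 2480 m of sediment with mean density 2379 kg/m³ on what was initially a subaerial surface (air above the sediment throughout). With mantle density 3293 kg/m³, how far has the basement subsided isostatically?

Subaerial load: s = t ρ_sed / ρ_m = 2480 m × 2379/3293 = 1790 m.

1790 m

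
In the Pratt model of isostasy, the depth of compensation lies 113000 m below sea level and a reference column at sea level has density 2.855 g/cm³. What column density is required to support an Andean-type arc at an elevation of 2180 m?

Pratt balance: ρ_ref D = ρ (D + h).
ρ = ρ_ref D/(D + h) = 2.855 × 113000 m/(113000 m + 2180 m) = 2.8 g/cm³.

2.8 g/cm³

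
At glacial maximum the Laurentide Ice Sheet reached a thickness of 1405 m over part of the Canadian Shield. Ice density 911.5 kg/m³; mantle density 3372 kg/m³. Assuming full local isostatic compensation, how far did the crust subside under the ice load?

380 m

By Archimedes' principle applied to the lithosphere: the ice load ρ_ice t is balanced by mantle displaced below, ρ_m s.
s = t ρ_ice / ρ_m = 1405 m × 911.5/3372 = 380 m.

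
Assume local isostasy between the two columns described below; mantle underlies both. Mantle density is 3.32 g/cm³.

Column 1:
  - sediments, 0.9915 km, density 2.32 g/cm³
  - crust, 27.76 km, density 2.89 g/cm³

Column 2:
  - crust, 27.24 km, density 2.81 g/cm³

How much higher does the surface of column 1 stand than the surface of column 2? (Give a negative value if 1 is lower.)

−0.29 km

For any compensation level in the mantle, the mantle terms cancel and isostasy reduces to e = (Σt_1 − Σt_2) − (Σ(ρt)_1 − Σ(ρt)_2) / ρ_m.
Σt_1 = 28.7515 km; Σt_2 = 27.24 km; Σ(ρt)_1 = 82.52668; Σ(ρt)_2 = 76.5444 (in km·g/cm³).
e = (28.7515 − 27.24) − (82.52668 − 76.5444) / 3.32 = −0.29 km.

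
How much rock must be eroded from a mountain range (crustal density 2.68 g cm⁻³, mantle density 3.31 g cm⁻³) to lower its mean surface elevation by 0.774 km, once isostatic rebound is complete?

Net drop Δ = e − u = e − e ρ_c/ρ_m = e (ρ_m − ρ_c)/ρ_m.
e = Δ ρ_m/(ρ_m − ρ_c) = 0.774 km × 3.31/0.63 = 4.07 km.

4.07 km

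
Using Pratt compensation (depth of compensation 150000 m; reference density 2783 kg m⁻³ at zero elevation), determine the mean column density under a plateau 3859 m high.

2710 kg m⁻³

Pratt balance: ρ_ref D = ρ (D + h).
ρ = ρ_ref D/(D + h) = 2783 × 150000 m/(150000 m + 3859 m) = 2710 kg m⁻³.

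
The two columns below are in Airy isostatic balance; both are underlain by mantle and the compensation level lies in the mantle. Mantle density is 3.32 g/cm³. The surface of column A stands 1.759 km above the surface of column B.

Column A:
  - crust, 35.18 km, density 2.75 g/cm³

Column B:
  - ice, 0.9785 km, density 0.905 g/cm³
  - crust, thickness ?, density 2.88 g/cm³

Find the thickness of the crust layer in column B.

26.9 km

Take the compensation level at the base of the deeper column (depth z_c below the surface of column A) and equate Σ ρ_i t_i down to z_c; mantle fills any gap and the z_c terms cancel.
Column A: 35.18×2.75 + (z_c − 35.18)×3.32
Column B: 1.759×0 + 0.9785×0.905 + x×2.88 + (z_c − 1.759 − 0.9785 − x)×3.32
The z_c×3.32 term appears on both sides and cancels. Collect the known terms of each column as K = Σ(ρt)_known − 3.32 × (depth of known layers): K_A = 96.745 − 3.32×35.18 = −20.0526; K_B = 0.8855425 − 3.32×(1.759 + 0.9785) = −8.2029575.
Balance: K_A = K_B − x×(3.32 − 2.88), so x = (K_B − K_A)/(3.32 − 2.88) = 11.8496/0.44 = 26.9 km.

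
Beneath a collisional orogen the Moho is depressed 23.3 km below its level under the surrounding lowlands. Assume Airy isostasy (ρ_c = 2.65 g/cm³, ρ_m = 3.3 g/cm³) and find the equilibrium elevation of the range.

5.72 km

Isostatic balance requires: ρ_c h = (ρ_m − ρ_c) r.
h = r (ρ_m − ρ_c) / ρ_c = 23.3 km × (3.3 − 2.65) / 2.65 = 5.72 km.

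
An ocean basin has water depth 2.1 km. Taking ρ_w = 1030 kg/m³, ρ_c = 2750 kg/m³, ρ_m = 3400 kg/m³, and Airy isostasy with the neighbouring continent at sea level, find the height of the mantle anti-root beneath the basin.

5.56 km

Isostatic balance requires: replacing crust with seawater at the top is compensated by replacing crust with mantle at the base: d (ρ_c − ρ_w) = a (ρ_m − ρ_c).
a = d (ρ_c − ρ_w)/(ρ_m − ρ_c) = 2.1 km × 1720/650 = 5.56 km.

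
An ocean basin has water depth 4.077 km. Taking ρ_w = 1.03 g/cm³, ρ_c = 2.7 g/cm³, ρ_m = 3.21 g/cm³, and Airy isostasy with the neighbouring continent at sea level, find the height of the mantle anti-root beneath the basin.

Isostatic balance requires: replacing crust with seawater at the top is compensated by replacing crust with mantle at the base: d (ρ_c − ρ_w) = a (ρ_m − ρ_c).
a = d (ρ_c − ρ_w)/(ρ_m − ρ_c) = 4.077 km × 1.67/0.51 = 13.4 km.

13.4 km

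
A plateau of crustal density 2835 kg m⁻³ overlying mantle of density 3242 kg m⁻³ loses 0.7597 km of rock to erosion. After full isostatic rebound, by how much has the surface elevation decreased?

0.0954 km

Rebound u = e ρ_c/ρ_m = 0.7597 km × 2835/3242 = 0.6643 km.
Net surface drop = e − u = 0.7597 km − 0.6643 km = e (ρ_m − ρ_c)/ρ_m = 0.0954 km.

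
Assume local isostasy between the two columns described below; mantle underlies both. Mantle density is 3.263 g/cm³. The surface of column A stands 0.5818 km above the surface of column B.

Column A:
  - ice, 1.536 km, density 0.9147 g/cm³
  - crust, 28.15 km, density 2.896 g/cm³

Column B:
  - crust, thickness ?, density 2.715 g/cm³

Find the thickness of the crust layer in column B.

Take the compensation level at the base of the deeper column (depth z_c below the surface of column A) and equate Σ ρ_i t_i down to z_c; mantle fills any gap and the z_c terms cancel.
Column A: 1.536×0.9147 + 28.15×2.896 + (z_c − 29.686)×3.263
Column B: 0.5818×0 + x×2.715 + (z_c − 0.5818 − 0 − x)×3.263
The z_c×3.263 term appears on both sides and cancels. Collect the known terms of each column as K = Σ(ρt)_known − 3.263 × (depth of known layers): K_A = 82.9273792 − 3.263×29.686 = −13.9380388; K_B = 0 − 3.263×(0.5818 + 0) = −1.8984134.
Balance: K_A = K_B − x×(3.263 − 2.715), so x = (K_B − K_A)/(3.263 − 2.715) = 12.0396/0.548 = 22 km.

22 km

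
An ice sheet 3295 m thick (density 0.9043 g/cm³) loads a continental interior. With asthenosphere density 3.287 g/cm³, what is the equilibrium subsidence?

907 m

By Archimedes' principle applied to the lithosphere: the ice load ρ_ice t is balanced by mantle displaced below, ρ_m s.
s = t ρ_ice / ρ_m = 3295 m × 0.9043/3.287 = 907 m.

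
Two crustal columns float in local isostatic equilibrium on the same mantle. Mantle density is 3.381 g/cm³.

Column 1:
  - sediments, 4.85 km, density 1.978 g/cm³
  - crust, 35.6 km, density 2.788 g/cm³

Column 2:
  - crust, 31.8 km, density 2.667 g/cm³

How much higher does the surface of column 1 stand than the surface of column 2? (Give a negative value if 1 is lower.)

1.54 km

For any compensation level in the mantle, the mantle terms cancel and isostasy reduces to e = (Σt_1 − Σt_2) − (Σ(ρt)_1 − Σ(ρt)_2) / ρ_m.
Σt_1 = 40.45 km; Σt_2 = 31.8 km; Σ(ρt)_1 = 108.8461; Σ(ρt)_2 = 84.8106 (in km·g/cm³).
e = (40.45 − 31.8) − (108.8461 − 84.8106) / 3.381 = 1.54 km.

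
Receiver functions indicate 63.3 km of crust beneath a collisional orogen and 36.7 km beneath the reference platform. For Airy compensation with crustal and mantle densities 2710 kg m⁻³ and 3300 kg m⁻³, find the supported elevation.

Excess crust Δ = 63.3 km − 36.7 km = 26.6 km, split between elevation h and root r with h + r = Δ.
Airy balance ρ_c h = (ρ_m − ρ_c) r gives r = h ρ_c/(ρ_m − ρ_c), so h (1 + ρ_c/(ρ_m − ρ_c)) = Δ, i.e. h = Δ (ρ_m − ρ_c)/ρ_m.
h = 26.6 km × 590/3300 = 4.76 km.

4.76 km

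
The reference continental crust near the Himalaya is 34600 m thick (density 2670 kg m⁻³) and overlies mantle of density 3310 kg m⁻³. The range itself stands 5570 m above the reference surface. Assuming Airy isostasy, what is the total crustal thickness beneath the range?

Root depth r = h ρ_c / (ρ_m − ρ_c) = 5570 m × 2670 / 640 = 23240 m.
Total thickness = T + h + r = 34600 m + 5570 m + 23240 m = 63400 m.

63400 m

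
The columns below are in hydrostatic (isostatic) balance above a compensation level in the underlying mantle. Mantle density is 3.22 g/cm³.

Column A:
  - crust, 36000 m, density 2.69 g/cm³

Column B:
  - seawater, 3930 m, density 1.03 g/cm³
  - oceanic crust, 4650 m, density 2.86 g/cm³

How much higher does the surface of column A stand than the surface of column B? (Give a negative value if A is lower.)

For any compensation level in the mantle, the mantle terms cancel and isostasy reduces to e = (Σt_A − Σt_B) − (Σ(ρt)_A − Σ(ρt)_B) / ρ_m.
Σt_A = 36000 m; Σt_B = 8580 m; Σ(ρt)_A = 96840; Σ(ρt)_B = 17346.9 (in m·g/cm³).
e = (36000 − 8580) − (96840 − 17346.9) / 3.22 = 2730 m.

2730 m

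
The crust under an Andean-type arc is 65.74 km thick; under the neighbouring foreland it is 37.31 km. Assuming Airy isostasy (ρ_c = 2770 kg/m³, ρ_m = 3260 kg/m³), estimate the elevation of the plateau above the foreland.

Excess crust Δ = 65.74 km − 37.31 km = 28.43 km, split between elevation h and root r with h + r = Δ.
Airy balance ρ_c h = (ρ_m − ρ_c) r gives r = h ρ_c/(ρ_m − ρ_c), so h (1 + ρ_c/(ρ_m − ρ_c)) = Δ, i.e. h = Δ (ρ_m − ρ_c)/ρ_m.
h = 28.43 km × 490/3260 = 4.27 km.

4.27 km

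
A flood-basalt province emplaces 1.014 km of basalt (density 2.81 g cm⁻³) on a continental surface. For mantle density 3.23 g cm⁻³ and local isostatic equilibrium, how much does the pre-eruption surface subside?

Subaerial loading: s = t ρ_load / ρ_m.
s = 1.014 km × 2.81/3.23 = 0.882 km.

0.882 km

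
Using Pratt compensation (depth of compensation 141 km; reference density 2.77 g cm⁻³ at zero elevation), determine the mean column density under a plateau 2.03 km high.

2.73 g cm⁻³

Pratt balance: ρ_ref D = ρ (D + h).
ρ = ρ_ref D/(D + h) = 2.77 × 141 km/(141 km + 2.03 km) = 2.73 g cm⁻³.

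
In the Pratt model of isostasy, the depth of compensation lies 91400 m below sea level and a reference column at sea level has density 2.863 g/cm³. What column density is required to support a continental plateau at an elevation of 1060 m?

Pratt balance: ρ_ref D = ρ (D + h).
ρ = ρ_ref D/(D + h) = 2.863 × 91400 m/(91400 m + 1060 m) = 2.83 g/cm³.

2.83 g/cm³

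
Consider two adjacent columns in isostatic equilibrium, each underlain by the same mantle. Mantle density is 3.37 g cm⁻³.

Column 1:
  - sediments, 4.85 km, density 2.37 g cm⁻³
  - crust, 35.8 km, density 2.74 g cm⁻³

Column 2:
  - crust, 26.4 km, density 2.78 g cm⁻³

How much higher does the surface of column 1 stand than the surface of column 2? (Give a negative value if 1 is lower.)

3.51 km

For any compensation level in the mantle, the mantle terms cancel and isostasy reduces to e = (Σt_1 − Σt_2) − (Σ(ρt)_1 − Σ(ρt)_2) / ρ_m.
Σt_1 = 40.65 km; Σt_2 = 26.4 km; Σ(ρt)_1 = 109.5865; Σ(ρt)_2 = 73.392 (in km·g cm⁻³).
e = (40.65 − 26.4) − (109.5865 − 73.392) / 3.37 = 3.51 km.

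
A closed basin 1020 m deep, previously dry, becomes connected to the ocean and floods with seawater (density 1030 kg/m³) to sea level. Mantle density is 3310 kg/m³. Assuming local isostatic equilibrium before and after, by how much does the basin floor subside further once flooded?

461 m

After flooding the water column is d + s deep. Its weight must equal the weight of mantle displaced by the extra subsidence s: (d + s) ρ_w = s ρ_m.
s = d ρ_w / (ρ_m − ρ_w) = 1020 m × 1030/(3310 − 1030) = 461 m.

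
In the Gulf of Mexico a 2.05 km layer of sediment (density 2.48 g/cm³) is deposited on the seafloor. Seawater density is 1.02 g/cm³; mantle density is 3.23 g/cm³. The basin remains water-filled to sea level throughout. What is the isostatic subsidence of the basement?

Submarine loading: the sediment displaces seawater, and the subsidence is in turn flooded, so s (ρ_m − ρ_w) = t (ρ_sed − ρ_w).
s = 2.05 km × (2.48 − 1.02) / (3.23 − 1.02) = 1.35 km.

1.35 km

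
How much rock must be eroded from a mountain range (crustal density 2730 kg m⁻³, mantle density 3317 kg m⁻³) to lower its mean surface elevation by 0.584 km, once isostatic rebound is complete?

3.3 km

Net drop Δ = e − u = e − e ρ_c/ρ_m = e (ρ_m − ρ_c)/ρ_m.
e = Δ ρ_m/(ρ_m − ρ_c) = 0.584 km × 3317/587 = 3.3 km.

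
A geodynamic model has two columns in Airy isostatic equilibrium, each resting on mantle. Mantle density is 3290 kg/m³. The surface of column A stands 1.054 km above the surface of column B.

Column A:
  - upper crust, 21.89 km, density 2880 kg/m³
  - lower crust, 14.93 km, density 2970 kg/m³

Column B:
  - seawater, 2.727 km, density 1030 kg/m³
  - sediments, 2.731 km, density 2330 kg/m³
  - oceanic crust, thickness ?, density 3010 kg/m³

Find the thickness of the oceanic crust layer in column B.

5.36 km

Take the compensation level at the base of the deeper column (depth z_c below the surface of column A) and equate Σ ρ_i t_i down to z_c; mantle fills any gap and the z_c terms cancel.
Column A: 21.89×2880 + 14.93×2970 + (z_c − 36.82)×3290
Column B: 1.054×0 + 2.727×1030 + 2.731×2330 + x×3010 + (z_c − 1.054 − 5.458 − x)×3290
The z_c×3290 term appears on both sides and cancels. Collect the known terms of each column as K = Σ(ρt)_known − 3290 × (depth of known layers): K_A = 107385.3 − 3290×36.82 = −13752.5; K_B = 9172.04 − 3290×(1.054 + 5.458) = −12252.44.
Balance: K_A = K_B − x×(3290 − 3010), so x = (K_B − K_A)/(3290 − 3010) = 1500.06/280 = 5.36 km.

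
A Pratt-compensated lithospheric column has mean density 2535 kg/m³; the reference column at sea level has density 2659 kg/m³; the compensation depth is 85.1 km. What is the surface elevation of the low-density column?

ρ_ref D = ρ (D + h) → h = D (ρ_ref − ρ)/ρ.
h = 85.1 km × (2659 − 2535)/2535 = 4.16 km.

4.16 km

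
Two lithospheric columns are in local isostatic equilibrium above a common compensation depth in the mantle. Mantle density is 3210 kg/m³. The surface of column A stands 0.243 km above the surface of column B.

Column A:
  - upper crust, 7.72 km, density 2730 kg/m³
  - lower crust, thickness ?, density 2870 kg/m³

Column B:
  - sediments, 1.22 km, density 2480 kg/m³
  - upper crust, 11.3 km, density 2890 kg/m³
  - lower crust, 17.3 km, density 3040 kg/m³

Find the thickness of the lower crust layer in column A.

13.3 km

Take the compensation level at the base of the deeper column (depth z_c below the surface of column A) and equate Σ ρ_i t_i down to z_c; mantle fills any gap and the z_c terms cancel.
Column A: 7.72×2730 + x×2870 + (z_c − 7.72 − x)×3210
Column B: 0.243×0 + 1.22×2480 + 11.3×2890 + 17.3×3040 + (z_c − 0.243 − 29.82)×3210
The z_c×3210 term appears on both sides and cancels. Collect the known terms of each column as K = Σ(ρt)_known − 3210 × (depth of known layers): K_A = 21075.6 − 3210×7.72 = −3705.6; K_B = 88274.6 − 3210×(0.243 + 29.82) = −8227.63.
Balance: K_A − x×(3210 − 2870) = K_B, so x = (K_A − K_B)/(3210 − 2870) = 4522.03/340 = 13.3 km.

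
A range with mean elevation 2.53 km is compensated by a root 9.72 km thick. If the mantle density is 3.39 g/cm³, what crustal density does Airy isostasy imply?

2.69 g/cm³

ρ_c h = (ρ_m − ρ_c) r → ρ_c (h + r) = ρ_m r → ρ_c = ρ_m r / (h + r).
ρ_c = 3.39 × 9.72 km / (2.53 km + 9.72 km) = 2.69 g/cm³.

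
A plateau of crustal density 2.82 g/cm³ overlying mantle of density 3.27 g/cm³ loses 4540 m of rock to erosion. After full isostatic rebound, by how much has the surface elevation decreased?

625 m

Rebound u = e ρ_c/ρ_m = 4540 m × 2.82/3.27 = 3915 m.
Net surface drop = e − u = 4540 m − 3915 m = e (ρ_m − ρ_c)/ρ_m = 625 m.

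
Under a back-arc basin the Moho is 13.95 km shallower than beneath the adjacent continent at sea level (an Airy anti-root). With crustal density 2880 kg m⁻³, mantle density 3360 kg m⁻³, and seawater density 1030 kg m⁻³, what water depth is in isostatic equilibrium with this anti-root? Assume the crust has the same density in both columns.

Replacing a thickness d of crust by seawater at the top must be balanced by replacing crust with mantle at the base: d (ρ_c − ρ_w) = a (ρ_m − ρ_c).
d = a (ρ_m − ρ_c)/(ρ_c − ρ_w) = 13.95 km × 480/1850 = 3.62 km.

3.62 km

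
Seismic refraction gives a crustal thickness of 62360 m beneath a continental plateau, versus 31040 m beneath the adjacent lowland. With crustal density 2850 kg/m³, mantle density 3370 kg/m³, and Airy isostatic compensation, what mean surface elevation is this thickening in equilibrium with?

4830 m

Excess crust Δ = 62360 m − 31040 m = 31320 m, split between elevation h and root r with h + r = Δ.
Airy balance ρ_c h = (ρ_m − ρ_c) r gives r = h ρ_c/(ρ_m − ρ_c), so h (1 + ρ_c/(ρ_m − ρ_c)) = Δ, i.e. h = Δ (ρ_m − ρ_c)/ρ_m.
h = 31320 m × 520/3370 = 4830 m.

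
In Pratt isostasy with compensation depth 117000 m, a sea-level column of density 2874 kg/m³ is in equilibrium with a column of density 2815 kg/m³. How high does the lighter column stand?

ρ_ref D = ρ (D + h) → h = D (ρ_ref − ρ)/ρ.
h = 117000 m × (2874 − 2815)/2815 = 2450 m.

2450 m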